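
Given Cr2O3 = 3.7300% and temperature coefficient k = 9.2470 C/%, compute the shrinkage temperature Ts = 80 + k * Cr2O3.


Formula: Ts = 80 + k * Cr2O3
Substituting: Ts = 80 + 9.2470 * 3.7300
Result: 114.4913 C


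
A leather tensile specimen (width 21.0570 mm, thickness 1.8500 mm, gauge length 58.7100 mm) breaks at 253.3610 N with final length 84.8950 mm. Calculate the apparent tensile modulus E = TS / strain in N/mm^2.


TS = F / (w * t) = 253.3610 / (21.0570 * 1.8500) = 6.5039 N/mm^2
strain = (Lf - L0) / L0 = (84.8950 - 58.7100) / 58.7100 = 0.4460
E = TS / strain = 6.5039 / 0.4460 = 14.5825 N/mm^2


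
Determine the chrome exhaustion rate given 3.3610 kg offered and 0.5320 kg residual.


Formula: Uptake = (offered - residual) / offered * 100
Substituting: Uptake = (3.3610 - 0.5320) / 3.3610 * 100
Result: 84.1714 %


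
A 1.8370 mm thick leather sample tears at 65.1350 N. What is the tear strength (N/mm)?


Formula: Tear strength = force / thickness
Substituting: Tear strength = 65.1350 / 1.8370
Result: 35.4573 N/mm


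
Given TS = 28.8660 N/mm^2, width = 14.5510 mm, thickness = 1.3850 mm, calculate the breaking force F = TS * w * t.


Formula: F = TS * w * t
Substituting: F = 28.8660 * 14.5510 * 1.3850
Result: 581.7404 N


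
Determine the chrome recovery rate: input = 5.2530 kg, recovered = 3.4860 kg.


Formula: Recovery = recovered / input * 100
Substituting: Recovery = 3.4860 / 5.2530 * 100
Result: 66.3621 %


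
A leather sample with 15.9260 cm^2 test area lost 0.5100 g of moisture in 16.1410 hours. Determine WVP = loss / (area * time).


Formula: WVP = loss / (area * time)
Substituting: WVP = 0.5100 / (15.9260 * 16.1410)
Result: 0.00198396 g/(cm^2*hr)


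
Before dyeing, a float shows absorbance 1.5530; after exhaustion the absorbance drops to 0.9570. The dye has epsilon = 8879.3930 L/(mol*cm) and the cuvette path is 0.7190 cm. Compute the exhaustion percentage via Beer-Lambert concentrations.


c_initial = A_i / (epsilon * l) = 1.5530 / (8879.3930 * 0.7190) = 2.4325e-04 mol/L
c_final = A_f / (epsilon * l) = 0.9570 / (8879.3930 * 0.7190) = 1.4990e-04 mol/L
Exhaustion = (c_initial - c_final) / c_initial * 100 = (2.4325e-04 - 1.4990e-04) / 2.4325e-04 * 100 = 38.3773 %


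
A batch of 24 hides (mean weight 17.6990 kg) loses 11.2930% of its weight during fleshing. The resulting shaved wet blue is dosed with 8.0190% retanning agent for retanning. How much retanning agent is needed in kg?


Total_raw = N * avg_wt = 24 * 17.6990 = 424.7760 kg
Substrate = Total_raw * (1 - loss/100) = 424.7760 * (1 - 11.2930/100) = 376.8060 kg
Retan = Substrate * pct / 100 = 376.8060 * 8.0190 / 100 = 30.2161 kg


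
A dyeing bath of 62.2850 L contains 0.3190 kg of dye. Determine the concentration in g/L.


Formula: Conc = dye_mass(kg) / volume(L) * 1000
Substituting: Conc = 0.3190 / 62.2850 * 1000
Result: 5.1216 g/L


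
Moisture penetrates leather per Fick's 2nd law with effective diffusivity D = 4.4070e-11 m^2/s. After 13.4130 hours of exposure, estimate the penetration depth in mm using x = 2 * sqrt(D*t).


t = 13.4130 hr * 3600 = 48286.8000 s
D * t = 4.4070e-11 * 48286.8000 = 2.1280e-06
x = 2 * sqrt(D*t) = 2 * sqrt(2.1280e-06) = 0.00291753 m = 2.9175 mm


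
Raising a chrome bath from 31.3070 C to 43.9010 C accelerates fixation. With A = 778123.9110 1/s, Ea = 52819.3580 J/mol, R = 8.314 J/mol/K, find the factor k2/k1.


T1 = 31.3070 + 273.15 = 304.4570 K; T2 = 43.9010 + 273.15 = 317.0510 K
k1 = A * exp(-Ea/(R*T1)) = 778123.9110 * exp(-52819.3580/(8.314*304.4570)) = 6.7404e-04 1/s
k2 = A * exp(-Ea/(R*T2)) = 778123.9110 * exp(-52819.3580/(8.314*317.0510)) = 0.00154406 1/s
k2/k1 = 0.00154406 / 6.7404e-04 = 2.2908


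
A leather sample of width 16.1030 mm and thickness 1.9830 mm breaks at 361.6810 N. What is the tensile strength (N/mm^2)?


Formula: TS = force / (width * thickness)
Substituting: TS = 361.6810 / (16.1030 * 1.9830)
Result: 11.3265 N/mm^2


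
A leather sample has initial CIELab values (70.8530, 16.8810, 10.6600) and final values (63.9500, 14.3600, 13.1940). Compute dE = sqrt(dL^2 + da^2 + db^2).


dL = -6.9030, da = -2.5210, db = 2.5340
dE = sqrt((-6.9030)^2 + (-2.5210)^2 + 2.5340^2) = 7.7735


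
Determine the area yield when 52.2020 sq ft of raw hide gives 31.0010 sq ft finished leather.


Formula: Yield = finished / raw * 100
Substituting: Yield = 31.0010 / 52.2020 * 100
Result: 59.3866 %


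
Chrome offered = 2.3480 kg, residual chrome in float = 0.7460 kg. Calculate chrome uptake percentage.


Formula: Uptake = (offered - residual) / offered * 100
Substituting: Uptake = (2.3480 - 0.7460) / 2.3480 * 100
Result: 68.2283 %


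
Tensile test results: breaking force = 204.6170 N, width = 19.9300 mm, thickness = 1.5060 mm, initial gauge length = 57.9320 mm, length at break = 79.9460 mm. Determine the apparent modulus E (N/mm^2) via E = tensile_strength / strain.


TS = F / (w * t) = 204.6170 / (19.9300 * 1.5060) = 6.8173 N/mm^2
strain = (Lf - L0) / L0 = (79.9460 - 57.9320) / 57.9320 = 0.3800
E = TS / strain = 6.8173 / 0.3800 = 17.9403 N/mm^2


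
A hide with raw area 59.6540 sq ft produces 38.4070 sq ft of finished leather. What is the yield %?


Formula: Yield = finished / raw * 100
Substituting: Yield = 38.4070 / 59.6540 * 100
Result: 64.3829 %


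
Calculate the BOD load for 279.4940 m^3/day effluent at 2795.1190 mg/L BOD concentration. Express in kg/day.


Formula: BOD_load = volume * conc / 1000
Substituting: BOD_load = 279.4940 * 2795.1190 / 1000
Result: 781.2190 kg/day


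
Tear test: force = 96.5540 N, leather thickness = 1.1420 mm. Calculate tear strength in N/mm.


Formula: Tear strength = force / thickness
Substituting: Tear strength = 96.5540 / 1.1420
Result: 84.5482 N/mm


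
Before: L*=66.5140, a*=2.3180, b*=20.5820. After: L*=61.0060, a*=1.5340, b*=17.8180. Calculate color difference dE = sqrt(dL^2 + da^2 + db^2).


dL = -5.5080, da = -0.7840, db = -2.7640
dE = sqrt((-5.5080)^2 + (-0.7840)^2 + (-2.7640)^2) = 6.2123


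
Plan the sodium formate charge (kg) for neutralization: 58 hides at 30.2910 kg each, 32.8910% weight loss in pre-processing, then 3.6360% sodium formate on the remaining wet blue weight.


Total_raw = N * avg_wt = 58 * 30.2910 = 1756.8780 kg
Substrate = Total_raw * (1 - loss/100) = 1756.8780 * (1 - 32.8910/100) = 1179.0233 kg
Neutralizer = Substrate * pct / 100 = 1179.0233 * 3.6360 / 100 = 42.8693 kg


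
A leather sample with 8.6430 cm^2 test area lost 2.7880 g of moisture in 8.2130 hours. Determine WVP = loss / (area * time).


Formula: WVP = loss / (area * time)
Substituting: WVP = 2.7880 / (8.6430 * 8.2130)
Result: 0.0392759 g/(cm^2*hr)


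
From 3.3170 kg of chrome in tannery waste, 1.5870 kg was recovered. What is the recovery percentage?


Formula: Recovery = recovered / input * 100
Substituting: Recovery = 1.5870 / 3.3170 * 100
Result: 47.8444 %


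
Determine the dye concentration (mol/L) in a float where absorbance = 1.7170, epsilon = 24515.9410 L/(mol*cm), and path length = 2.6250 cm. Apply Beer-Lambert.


Formula: c = A / (epsilon * l)
Substituting: c = 1.7170 / (24515.9410 * 2.6250)
Result: 2.6680e-05 mol/L


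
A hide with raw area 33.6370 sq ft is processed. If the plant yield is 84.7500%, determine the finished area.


Formula: finished = raw * yield / 100
Substituting: finished = 33.6370 * 84.7500 / 100
Result: 28.5074 sq ft


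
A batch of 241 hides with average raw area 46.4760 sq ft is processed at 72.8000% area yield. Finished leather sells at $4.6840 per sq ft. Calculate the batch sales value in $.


Raw_total = N * avg_area = 241 * 46.4760 = 11200.7160 sq ft
Finished = Raw_total * yield / 100 = 11200.7160 * 72.8000 / 100 = 8154.1212 sq ft
Value = Finished * price = 8154.1212 * 4.6840 = 38193.9039 $


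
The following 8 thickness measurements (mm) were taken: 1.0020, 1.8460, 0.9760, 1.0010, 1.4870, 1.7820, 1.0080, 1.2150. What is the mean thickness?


Formula: Average = sum / n
Substituting: Average = 10.3170 / 8
Result: 1.2896 mm


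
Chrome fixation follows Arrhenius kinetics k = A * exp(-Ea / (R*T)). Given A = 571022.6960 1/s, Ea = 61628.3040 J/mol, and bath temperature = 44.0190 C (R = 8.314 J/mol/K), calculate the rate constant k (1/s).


T_K = T_C + 273.15 = 44.0190 + 273.15 = 317.1690 K
exponent = -Ea / (R * T_K) = -61628.3040 / (8.314 * 317.1690) = -23.3711
k = A * exp(exponent) = 571022.6960 * exp(-23.3711) = 4.0430e-05 1/s


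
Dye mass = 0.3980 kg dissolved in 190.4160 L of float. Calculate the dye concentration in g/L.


Formula: Conc = dye_mass(kg) / volume(L) * 1000
Substituting: Conc = 0.3980 / 190.4160 * 1000
Result: 2.0902 g/L


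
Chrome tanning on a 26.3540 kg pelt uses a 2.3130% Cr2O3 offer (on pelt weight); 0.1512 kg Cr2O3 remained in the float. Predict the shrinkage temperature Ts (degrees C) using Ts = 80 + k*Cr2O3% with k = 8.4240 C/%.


Offered = pelt * offer_pct / 100 = 26.3540 * 2.3130 / 100 = 0.6096 kg
Uptake = offered - residual = 0.6096 - 0.1512 = 0.4584 kg
Cr2O3% on pelt = uptake / pelt * 100 = 0.4584 / 26.3540 * 100 = 1.7393 %
Ts = 80 + k * Cr2O3% = 80 + 8.4240 * 1.7393 = 94.6516 C


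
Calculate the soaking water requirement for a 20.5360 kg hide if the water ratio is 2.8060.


Formula: Water = hide_weight * ratio
Substituting: Water = 20.5360 * 2.8060
Result: 57.6240 kg


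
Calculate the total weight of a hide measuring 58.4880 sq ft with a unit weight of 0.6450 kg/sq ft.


Formula: Weight = area * weight_per_sqft
Substituting: Weight = 58.4880 * 0.6450
Result: 37.7248 kg


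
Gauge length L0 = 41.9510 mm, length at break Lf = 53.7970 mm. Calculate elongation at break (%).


Formula: Elongation = (Lf - L0) / L0 * 100
Substituting: Elongation = (53.7970 - 41.9510) / 41.9510 * 100
Result: 28.2377 %


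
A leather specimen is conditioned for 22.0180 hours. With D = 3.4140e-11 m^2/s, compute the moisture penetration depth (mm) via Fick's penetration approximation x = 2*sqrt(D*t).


t = 22.0180 hr * 3600 = 79264.8000 s
D * t = 3.4140e-11 * 79264.8000 = 2.7061e-06
x = 2 * sqrt(D*t) = 2 * sqrt(2.7061e-06) = 0.00329005 m = 3.2900 mm


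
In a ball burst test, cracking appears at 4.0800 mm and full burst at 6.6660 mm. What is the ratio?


Formula: Ratio = crack / burst
Substituting: Ratio = 4.0800 / 6.6660
Result: 0.6121


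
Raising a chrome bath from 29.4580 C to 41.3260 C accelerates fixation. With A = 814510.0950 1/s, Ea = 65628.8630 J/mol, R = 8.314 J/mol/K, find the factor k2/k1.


T1 = 29.4580 + 273.15 = 302.6080 K; T2 = 41.3260 + 273.15 = 314.4760 K
k1 = A * exp(-Ea/(R*T1)) = 814510.0950 * exp(-65628.8630/(8.314*302.6080)) = 3.8192e-06 1/s
k2 = A * exp(-Ea/(R*T2)) = 814510.0950 * exp(-65628.8630/(8.314*314.4760)) = 1.0221e-05 1/s
k2/k1 = 1.0221e-05 / 3.8192e-06 = 2.6763


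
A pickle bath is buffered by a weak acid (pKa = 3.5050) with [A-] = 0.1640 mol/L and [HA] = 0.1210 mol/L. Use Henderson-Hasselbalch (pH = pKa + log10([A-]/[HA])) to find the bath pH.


ratio = [A-] / [HA] = 0.1640 / 0.1210 = 1.3554
log10(ratio) = 0.1321
pH = pKa + log10(ratio) = 3.5050 + 0.1321 = 3.6371


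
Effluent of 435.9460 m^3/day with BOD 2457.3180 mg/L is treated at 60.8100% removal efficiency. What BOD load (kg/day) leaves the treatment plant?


Load_in = volume * conc / 1000 = 435.9460 * 2457.3180 / 1000 = 1071.2580 kg/day
Removed = Load_in * eff / 100 = 1071.2580 * 60.8100 / 100 = 651.4320 kg/day
Load_out = Load_in - Removed = 1071.2580 - 651.4320 = 419.8260 kg/day


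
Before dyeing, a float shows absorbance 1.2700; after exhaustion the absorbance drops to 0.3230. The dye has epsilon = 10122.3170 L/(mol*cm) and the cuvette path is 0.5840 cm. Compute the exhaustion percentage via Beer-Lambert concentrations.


c_initial = A_i / (epsilon * l) = 1.2700 / (10122.3170 * 0.5840) = 2.1484e-04 mol/L
c_final = A_f / (epsilon * l) = 0.3230 / (10122.3170 * 0.5840) = 5.4640e-05 mol/L
Exhaustion = (c_initial - c_final) / c_initial * 100 = (2.1484e-04 - 5.4640e-05) / 2.1484e-04 * 100 = 74.5669 %


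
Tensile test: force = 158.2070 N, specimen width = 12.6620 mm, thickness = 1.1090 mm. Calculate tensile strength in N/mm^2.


Formula: TS = force / (width * thickness)
Substituting: TS = 158.2070 / (12.6620 * 1.1090)
Result: 11.2666 N/mm^2


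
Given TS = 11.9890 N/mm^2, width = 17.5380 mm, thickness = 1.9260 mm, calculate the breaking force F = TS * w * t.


Formula: F = TS * w * t
Substituting: F = 11.9890 * 17.5380 * 1.9260
Result: 404.9667 N


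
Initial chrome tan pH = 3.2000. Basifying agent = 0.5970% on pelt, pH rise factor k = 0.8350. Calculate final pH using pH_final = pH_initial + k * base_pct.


Formula: pH_final = pH_initial + k * base_pct
Substituting: pH_final = 3.2000 + 0.8350 * 0.5970
Result: 3.6985


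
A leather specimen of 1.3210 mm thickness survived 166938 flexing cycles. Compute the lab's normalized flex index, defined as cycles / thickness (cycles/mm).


Formula: Index = cycles / thickness
Substituting: Index = 166938 / 1.3210
Result: 126372.4451 cycles/mm


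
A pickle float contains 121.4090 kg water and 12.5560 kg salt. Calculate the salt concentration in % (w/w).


Formula: Conc = salt / (water + salt) * 100
Substituting: Conc = 12.5560 / (121.4090 + 12.5560) * 100
Result: 9.3726 %


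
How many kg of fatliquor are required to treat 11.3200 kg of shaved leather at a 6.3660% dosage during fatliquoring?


Formula: Fat = substrate * pct / 100
Substituting: Fat = 11.3200 * 6.3660 / 100
Result: 0.7206 kg


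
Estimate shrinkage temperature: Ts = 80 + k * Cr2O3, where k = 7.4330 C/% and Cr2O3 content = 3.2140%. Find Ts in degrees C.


Formula: Ts = 80 + k * Cr2O3
Substituting: Ts = 80 + 7.4330 * 3.2140
Result: 103.8897 C


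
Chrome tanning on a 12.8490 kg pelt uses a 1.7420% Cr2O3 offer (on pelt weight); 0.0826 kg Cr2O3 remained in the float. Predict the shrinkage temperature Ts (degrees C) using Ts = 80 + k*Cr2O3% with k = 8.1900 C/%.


Offered = pelt * offer_pct / 100 = 12.8490 * 1.7420 / 100 = 0.2238 kg
Uptake = offered - residual = 0.2238 - 0.0826 = 0.1412 kg
Cr2O3% on pelt = uptake / pelt * 100 = 0.1412 / 12.8490 * 100 = 1.0991 %
Ts = 80 + k * Cr2O3% = 80 + 8.1900 * 1.0991 = 89.0020 C


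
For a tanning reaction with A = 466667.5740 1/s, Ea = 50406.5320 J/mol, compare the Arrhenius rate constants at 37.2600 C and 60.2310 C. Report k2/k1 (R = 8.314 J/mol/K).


T1 = 37.2600 + 273.15 = 310.4100 K; T2 = 60.2310 + 273.15 = 333.3810 K
k1 = A * exp(-Ea/(R*T1)) = 466667.5740 * exp(-50406.5320/(8.314*310.4100)) = 0.00153631 1/s
k2 = A * exp(-Ea/(R*T2)) = 466667.5740 * exp(-50406.5320/(8.314*333.3810)) = 0.00590134 1/s
k2/k1 = 0.00590134 / 0.00153631 = 3.8413


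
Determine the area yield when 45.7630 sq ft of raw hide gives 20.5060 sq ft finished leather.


Formula: Yield = finished / raw * 100
Substituting: Yield = 20.5060 / 45.7630 * 100
Result: 44.8091 %


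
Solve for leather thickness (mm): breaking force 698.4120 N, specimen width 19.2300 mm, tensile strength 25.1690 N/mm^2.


Formula: t = F / (TS * w)
Substituting: t = 698.4120 / (25.1690 * 19.2300)
Result: 1.4430 mm


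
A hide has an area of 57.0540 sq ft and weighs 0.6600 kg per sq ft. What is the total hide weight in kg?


Formula: Weight = area * weight_per_sqft
Substituting: Weight = 57.0540 * 0.6600
Result: 37.6556 kg


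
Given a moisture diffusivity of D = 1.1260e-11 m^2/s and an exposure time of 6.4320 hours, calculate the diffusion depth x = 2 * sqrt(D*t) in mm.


t = 6.4320 hr * 3600 = 23155.2000 s
D * t = 1.1260e-11 * 23155.2000 = 2.6073e-07
x = 2 * sqrt(D*t) = 2 * sqrt(2.6073e-07) = 0.00102123 m = 1.0212 mm


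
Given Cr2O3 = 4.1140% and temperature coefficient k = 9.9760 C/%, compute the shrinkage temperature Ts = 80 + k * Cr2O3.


Formula: Ts = 80 + k * Cr2O3
Substituting: Ts = 80 + 9.9760 * 4.1140
Result: 121.0413 C


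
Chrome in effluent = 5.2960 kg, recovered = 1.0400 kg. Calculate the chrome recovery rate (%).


Formula: Recovery = recovered / input * 100
Substituting: Recovery = 1.0400 / 5.2960 * 100
Result: 19.6375 %


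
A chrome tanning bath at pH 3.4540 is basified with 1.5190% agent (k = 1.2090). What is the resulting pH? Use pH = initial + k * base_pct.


Formula: pH_final = pH_initial + k * base_pct
Substituting: pH_final = 3.4540 + 1.2090 * 1.5190
Result: 5.2905


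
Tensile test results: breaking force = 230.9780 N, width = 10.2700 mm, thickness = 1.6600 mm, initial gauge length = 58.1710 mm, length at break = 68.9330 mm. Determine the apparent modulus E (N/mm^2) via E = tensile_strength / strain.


TS = F / (w * t) = 230.9780 / (10.2700 * 1.6600) = 13.5485 N/mm^2
strain = (Lf - L0) / L0 = (68.9330 - 58.1710) / 58.1710 = 0.1850
E = TS / strain = 13.5485 / 0.1850 = 73.2328 N/mm^2


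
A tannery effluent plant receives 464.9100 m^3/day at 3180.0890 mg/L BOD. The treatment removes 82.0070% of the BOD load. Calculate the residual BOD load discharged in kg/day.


Load_in = volume * conc / 1000 = 464.9100 * 3180.0890 / 1000 = 1478.4552 kg/day
Removed = Load_in * eff / 100 = 1478.4552 * 82.0070 / 100 = 1212.4367 kg/day
Load_out = Load_in - Removed = 1478.4552 - 1212.4367 = 266.0184 kg/day


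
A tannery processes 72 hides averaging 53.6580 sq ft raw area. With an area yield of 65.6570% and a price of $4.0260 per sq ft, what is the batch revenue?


Raw_total = N * avg_area = 72 * 53.6580 = 3863.3760 sq ft
Finished = Raw_total * yield / 100 = 3863.3760 * 65.6570 / 100 = 2536.5768 sq ft
Value = Finished * price = 2536.5768 * 4.0260 = 10212.2581 $


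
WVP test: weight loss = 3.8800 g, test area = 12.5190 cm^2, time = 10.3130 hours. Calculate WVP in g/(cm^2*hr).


Formula: WVP = loss / (area * time)
Substituting: WVP = 3.8800 / (12.5190 * 10.3130)
Result: 0.0300523 g/(cm^2*hr)


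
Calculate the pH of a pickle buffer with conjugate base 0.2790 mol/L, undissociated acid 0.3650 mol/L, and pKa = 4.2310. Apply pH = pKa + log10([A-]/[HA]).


ratio = [A-] / [HA] = 0.2790 / 0.3650 = 0.7644
log10(ratio) = -0.1167
pH = pKa + log10(ratio) = 4.2310 - 0.1167 = 4.1143


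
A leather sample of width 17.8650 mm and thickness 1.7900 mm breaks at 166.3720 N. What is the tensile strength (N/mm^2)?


Formula: TS = force / (width * thickness)
Substituting: TS = 166.3720 / (17.8650 * 1.7900)
Result: 5.2026 N/mm^2


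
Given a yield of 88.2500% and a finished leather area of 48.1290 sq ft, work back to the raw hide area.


Formula: raw = finished * 100 / yield
Substituting: raw = 48.1290 * 100 / 88.2500
Result: 54.5371 sq ft


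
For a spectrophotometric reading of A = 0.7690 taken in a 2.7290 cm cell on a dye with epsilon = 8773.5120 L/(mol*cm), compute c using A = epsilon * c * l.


Formula: c = A / (epsilon * l)
Substituting: c = 0.7690 / (8773.5120 * 2.7290)
Result: 3.2118e-05 mol/L


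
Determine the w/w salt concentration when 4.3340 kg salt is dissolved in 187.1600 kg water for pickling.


Formula: Conc = salt / (water + salt) * 100
Substituting: Conc = 4.3340 / (187.1600 + 4.3340) * 100
Result: 2.2633 %


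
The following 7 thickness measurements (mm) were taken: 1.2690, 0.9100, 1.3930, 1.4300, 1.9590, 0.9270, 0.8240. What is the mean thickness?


Formula: Average = sum / n
Substituting: Average = 8.7120 / 7
Result: 1.2446 mm


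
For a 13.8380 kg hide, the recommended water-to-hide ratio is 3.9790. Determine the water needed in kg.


Formula: Water = hide_weight * ratio
Substituting: Water = 13.8380 * 3.9790
Result: 55.0614 kg


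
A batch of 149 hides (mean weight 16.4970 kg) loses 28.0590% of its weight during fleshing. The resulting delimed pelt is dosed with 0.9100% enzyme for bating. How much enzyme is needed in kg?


Total_raw = N * avg_wt = 149 * 16.4970 = 2458.0530 kg
Substrate = Total_raw * (1 - loss/100) = 2458.0530 * (1 - 28.0590/100) = 1768.3479 kg
Enzyme = Substrate * pct / 100 = 1768.3479 * 0.9100 / 100 = 16.0920 kg


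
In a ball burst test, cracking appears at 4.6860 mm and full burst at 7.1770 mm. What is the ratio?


Formula: Ratio = crack / burst
Substituting: Ratio = 4.6860 / 7.1770
Result: 0.6529


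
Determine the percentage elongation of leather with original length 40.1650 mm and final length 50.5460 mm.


Formula: Elongation = (Lf - L0) / L0 * 100
Substituting: Elongation = (50.5460 - 40.1650) / 40.1650 * 100
Result: 25.8459 %


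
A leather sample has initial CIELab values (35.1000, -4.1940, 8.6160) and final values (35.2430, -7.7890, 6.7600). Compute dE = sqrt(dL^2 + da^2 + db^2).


dL = 0.1430, da = -3.5950, db = -1.8560
dE = sqrt(0.1430^2 + (-3.5950)^2 + (-1.8560)^2) = 4.0484


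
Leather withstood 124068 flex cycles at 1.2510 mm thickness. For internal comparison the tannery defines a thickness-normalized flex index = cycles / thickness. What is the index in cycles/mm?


Formula: Index = cycles / thickness
Substituting: Index = 124068 / 1.2510
Result: 99175.0600 cycles/mm


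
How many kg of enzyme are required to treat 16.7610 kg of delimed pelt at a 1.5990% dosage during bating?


Formula: Enzyme = substrate * pct / 100
Substituting: Enzyme = 16.7610 * 1.5990 / 100
Result: 0.2680 kg


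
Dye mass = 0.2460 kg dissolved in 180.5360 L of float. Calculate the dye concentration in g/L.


Formula: Conc = dye_mass(kg) / volume(L) * 1000
Substituting: Conc = 0.2460 / 180.5360 * 1000
Result: 1.3626 g/L


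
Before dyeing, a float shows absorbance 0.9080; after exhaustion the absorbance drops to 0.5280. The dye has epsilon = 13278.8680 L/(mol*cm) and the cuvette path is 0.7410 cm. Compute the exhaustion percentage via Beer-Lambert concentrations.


c_initial = A_i / (epsilon * l) = 0.9080 / (13278.8680 * 0.7410) = 9.2280e-05 mol/L
c_final = A_f / (epsilon * l) = 0.5280 / (13278.8680 * 0.7410) = 5.3660e-05 mol/L
Exhaustion = (c_initial - c_final) / c_initial * 100 = (9.2280e-05 - 5.3660e-05) / 9.2280e-05 * 100 = 41.8502 %


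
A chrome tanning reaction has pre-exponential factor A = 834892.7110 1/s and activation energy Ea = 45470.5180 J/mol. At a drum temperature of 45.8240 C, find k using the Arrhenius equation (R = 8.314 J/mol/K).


T_K = T_C + 273.15 = 45.8240 + 273.15 = 318.9740 K
exponent = -Ea / (R * T_K) = -45470.5180 / (8.314 * 318.9740) = -17.1461
k = A * exp(exponent) = 834892.7110 * exp(-17.1461) = 0.0298667 1/s


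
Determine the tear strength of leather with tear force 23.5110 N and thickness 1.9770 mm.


Formula: Tear strength = force / thickness
Substituting: Tear strength = 23.5110 / 1.9770
Result: 11.8923 N/mm


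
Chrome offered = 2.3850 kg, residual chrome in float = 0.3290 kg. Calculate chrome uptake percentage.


Formula: Uptake = (offered - residual) / offered * 100
Substituting: Uptake = (2.3850 - 0.3290) / 2.3850 * 100
Result: 86.2055 %


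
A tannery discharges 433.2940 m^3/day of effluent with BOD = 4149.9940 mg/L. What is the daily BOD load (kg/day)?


Formula: BOD_load = volume * conc / 1000
Substituting: BOD_load = 433.2940 * 4149.9940 / 1000
Result: 1798.1675 kg/day


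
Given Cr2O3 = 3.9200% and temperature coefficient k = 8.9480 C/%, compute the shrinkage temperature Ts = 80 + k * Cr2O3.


Formula: Ts = 80 + k * Cr2O3
Substituting: Ts = 80 + 8.9480 * 3.9200
Result: 115.0762 C


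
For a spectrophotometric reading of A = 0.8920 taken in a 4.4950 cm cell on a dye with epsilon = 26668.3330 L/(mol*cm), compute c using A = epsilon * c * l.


Formula: c = A / (epsilon * l)
Substituting: c = 0.8920 / (26668.3330 * 4.4950)
Result: 7.4411e-06 mol/L


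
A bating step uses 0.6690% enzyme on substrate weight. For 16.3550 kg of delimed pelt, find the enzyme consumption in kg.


Formula: Enzyme = substrate * pct / 100
Substituting: Enzyme = 16.3550 * 0.6690 / 100
Result: 0.1094 kg


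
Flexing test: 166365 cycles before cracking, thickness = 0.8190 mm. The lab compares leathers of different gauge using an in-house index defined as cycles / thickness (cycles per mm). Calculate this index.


Formula: Index = cycles / thickness
Substituting: Index = 166365 / 0.8190
Result: 203131.8681 cycles/mm


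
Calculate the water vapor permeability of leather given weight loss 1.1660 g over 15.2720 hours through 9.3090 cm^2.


Formula: WVP = loss / (area * time)
Substituting: WVP = 1.1660 / (9.3090 * 15.2720)
Result: 0.00820162 g/(cm^2*hr)


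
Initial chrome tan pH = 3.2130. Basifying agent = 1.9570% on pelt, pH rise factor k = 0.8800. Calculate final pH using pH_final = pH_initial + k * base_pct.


Formula: pH_final = pH_initial + k * base_pct
Substituting: pH_final = 3.2130 + 0.8800 * 1.9570
Result: 4.9352


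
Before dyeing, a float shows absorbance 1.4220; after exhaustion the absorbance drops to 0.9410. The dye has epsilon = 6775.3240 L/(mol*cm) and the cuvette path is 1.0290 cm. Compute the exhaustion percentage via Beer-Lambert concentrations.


c_initial = A_i / (epsilon * l) = 1.4220 / (6775.3240 * 1.0290) = 2.0396e-04 mol/L
c_final = A_f / (epsilon * l) = 0.9410 / (6775.3240 * 1.0290) = 1.3497e-04 mol/L
Exhaustion = (c_initial - c_final) / c_initial * 100 = (2.0396e-04 - 1.3497e-04) / 2.0396e-04 * 100 = 33.8256 %


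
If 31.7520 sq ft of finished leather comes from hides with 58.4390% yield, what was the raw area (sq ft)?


Formula: raw = finished * 100 / yield
Substituting: raw = 31.7520 * 100 / 58.4390
Result: 54.3336 sq ft


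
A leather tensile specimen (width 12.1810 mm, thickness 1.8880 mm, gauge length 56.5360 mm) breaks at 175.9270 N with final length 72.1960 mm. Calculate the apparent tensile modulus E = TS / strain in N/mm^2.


TS = F / (w * t) = 175.9270 / (12.1810 * 1.8880) = 7.6498 N/mm^2
strain = (Lf - L0) / L0 = (72.1960 - 56.5360) / 56.5360 = 0.2770
E = TS / strain = 7.6498 / 0.2770 = 27.6173 N/mm^2


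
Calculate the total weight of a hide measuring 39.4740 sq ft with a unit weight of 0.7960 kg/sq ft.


Formula: Weight = area * weight_per_sqft
Substituting: Weight = 39.4740 * 0.7960
Result: 31.4213 kg


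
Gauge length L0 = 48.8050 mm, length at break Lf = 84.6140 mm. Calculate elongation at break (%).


Formula: Elongation = (Lf - L0) / L0 * 100
Substituting: Elongation = (84.6140 - 48.8050) / 48.8050 * 100
Result: 73.3716 %


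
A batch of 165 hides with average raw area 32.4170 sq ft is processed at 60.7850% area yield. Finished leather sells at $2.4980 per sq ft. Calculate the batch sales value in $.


Raw_total = N * avg_area = 165 * 32.4170 = 5348.8050 sq ft
Finished = Raw_total * yield / 100 = 5348.8050 * 60.7850 / 100 = 3251.2711 sq ft
Value = Finished * price = 3251.2711 * 2.4980 = 8121.6753 $


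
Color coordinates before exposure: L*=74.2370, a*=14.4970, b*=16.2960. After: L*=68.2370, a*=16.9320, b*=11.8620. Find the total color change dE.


dL = -6.0000, da = 2.4350, db = -4.4340
dE = sqrt((-6.0000)^2 + 2.4350^2 + (-4.4340)^2) = 7.8479


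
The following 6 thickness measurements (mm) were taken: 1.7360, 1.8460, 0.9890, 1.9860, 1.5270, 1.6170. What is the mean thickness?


Formula: Average = sum / n
Substituting: Average = 9.7010 / 6
Result: 1.6168 mm


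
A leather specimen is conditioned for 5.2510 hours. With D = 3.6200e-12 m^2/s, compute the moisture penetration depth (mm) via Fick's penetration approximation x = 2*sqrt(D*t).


t = 5.2510 hr * 3600 = 18903.6000 s
D * t = 3.6200e-12 * 18903.6000 = 6.8431e-08
x = 2 * sqrt(D*t) = 2 * sqrt(6.8431e-08) = 5.2319e-04 m = 0.5232 mm


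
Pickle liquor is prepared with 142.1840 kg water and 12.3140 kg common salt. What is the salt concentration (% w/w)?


Formula: Conc = salt / (water + salt) * 100
Substituting: Conc = 12.3140 / (142.1840 + 12.3140) * 100
Result: 7.9703 %


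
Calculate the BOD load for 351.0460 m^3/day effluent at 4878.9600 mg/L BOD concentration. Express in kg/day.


Formula: BOD_load = volume * conc / 1000
Substituting: BOD_load = 351.0460 * 4878.9600 / 1000
Result: 1712.7394 kg/day


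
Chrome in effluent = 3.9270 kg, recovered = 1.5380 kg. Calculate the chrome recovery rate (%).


Formula: Recovery = recovered / input * 100
Substituting: Recovery = 1.5380 / 3.9270 * 100
Result: 39.1648 %


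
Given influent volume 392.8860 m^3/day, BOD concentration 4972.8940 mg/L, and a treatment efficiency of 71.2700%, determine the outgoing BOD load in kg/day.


Load_in = volume * conc / 1000 = 392.8860 * 4972.8940 / 1000 = 1953.7804 kg/day
Removed = Load_in * eff / 100 = 1953.7804 * 71.2700 / 100 = 1392.4593 kg/day
Load_out = Load_in - Removed = 1953.7804 - 1392.4593 = 561.3211 kg/day


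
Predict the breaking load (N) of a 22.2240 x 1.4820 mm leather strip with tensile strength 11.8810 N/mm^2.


Formula: F = TS * w * t
Substituting: F = 11.8810 * 22.2240 * 1.4820
Result: 391.3122 N


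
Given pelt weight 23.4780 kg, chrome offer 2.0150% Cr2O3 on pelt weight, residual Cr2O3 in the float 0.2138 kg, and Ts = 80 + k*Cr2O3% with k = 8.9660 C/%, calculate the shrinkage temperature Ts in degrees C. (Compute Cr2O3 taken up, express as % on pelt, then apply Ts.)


Offered = pelt * offer_pct / 100 = 23.4780 * 2.0150 / 100 = 0.4731 kg
Uptake = offered - residual = 0.4731 - 0.2138 = 0.2593 kg
Cr2O3% on pelt = uptake / pelt * 100 = 0.2593 / 23.4780 * 100 = 1.1044 %
Ts = 80 + k * Cr2O3% = 80 + 8.9660 * 1.1044 = 89.9017 C


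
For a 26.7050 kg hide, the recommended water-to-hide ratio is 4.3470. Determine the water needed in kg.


Formula: Water = hide_weight * ratio
Substituting: Water = 26.7050 * 4.3470
Result: 116.0866 kg


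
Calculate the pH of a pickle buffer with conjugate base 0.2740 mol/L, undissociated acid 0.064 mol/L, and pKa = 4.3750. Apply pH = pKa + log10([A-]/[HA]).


ratio = [A-] / [HA] = 0.2740 / 0.064 = 4.2812
log10(ratio) = 0.6316
pH = pKa + log10(ratio) = 4.3750 + 0.6316 = 5.0066


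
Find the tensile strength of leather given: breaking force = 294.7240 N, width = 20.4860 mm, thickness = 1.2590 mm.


Formula: TS = force / (width * thickness)
Substituting: TS = 294.7240 / (20.4860 * 1.2590)
Result: 11.4270 N/mm^2


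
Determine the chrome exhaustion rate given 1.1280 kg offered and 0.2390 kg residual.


Formula: Uptake = (offered - residual) / offered * 100
Substituting: Uptake = (1.1280 - 0.2390) / 1.1280 * 100
Result: 78.8121 %


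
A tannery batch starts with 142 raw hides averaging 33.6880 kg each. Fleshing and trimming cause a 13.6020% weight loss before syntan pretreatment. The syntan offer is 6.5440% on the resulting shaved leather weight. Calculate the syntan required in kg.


Total_raw = N * avg_wt = 142 * 33.6880 = 4783.6960 kg
Substrate = Total_raw * (1 - loss/100) = 4783.6960 * (1 - 13.6020/100) = 4133.0177 kg
Syntan = Substrate * pct / 100 = 4133.0177 * 6.5440 / 100 = 270.4647 kg


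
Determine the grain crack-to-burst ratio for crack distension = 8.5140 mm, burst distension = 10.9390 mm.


Formula: Ratio = crack / burst
Substituting: Ratio = 8.5140 / 10.9390
Result: 0.7783


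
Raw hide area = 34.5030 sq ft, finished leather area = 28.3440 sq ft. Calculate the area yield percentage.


Formula: Yield = finished / raw * 100
Substituting: Yield = 28.3440 / 34.5030 * 100
Result: 82.1494 %


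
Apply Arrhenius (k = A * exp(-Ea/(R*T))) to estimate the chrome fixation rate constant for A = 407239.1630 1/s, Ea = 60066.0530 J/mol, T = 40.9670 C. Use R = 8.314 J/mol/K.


T_K = T_C + 273.15 = 40.9670 + 273.15 = 314.1170 K
exponent = -Ea / (R * T_K) = -60066.0530 / (8.314 * 314.1170) = -23.0000
k = A * exp(exponent) = 407239.1630 * exp(-23.0000) = 4.1791e-05 1/s


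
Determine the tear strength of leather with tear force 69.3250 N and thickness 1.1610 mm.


Formula: Tear strength = force / thickness
Substituting: Tear strength = 69.3250 / 1.1610
Result: 59.7115 N/mm


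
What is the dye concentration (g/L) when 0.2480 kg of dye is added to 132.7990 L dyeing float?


Formula: Conc = dye_mass(kg) / volume(L) * 1000
Substituting: Conc = 0.2480 / 132.7990 * 1000
Result: 1.8675 g/L


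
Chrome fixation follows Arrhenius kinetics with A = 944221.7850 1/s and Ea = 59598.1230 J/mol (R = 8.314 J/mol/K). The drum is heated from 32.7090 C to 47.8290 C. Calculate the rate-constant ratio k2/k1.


T1 = 32.7090 + 273.15 = 305.8590 K; T2 = 47.8290 + 273.15 = 320.9790 K
k1 = A * exp(-Ea/(R*T1)) = 944221.7850 * exp(-59598.1230/(8.314*305.8590)) = 6.2594e-05 1/s
k2 = A * exp(-Ea/(R*T2)) = 944221.7850 * exp(-59598.1230/(8.314*320.9790)) = 1.8880e-04 1/s
k2/k1 = 1.8880e-04 / 6.2594e-05 = 3.0163


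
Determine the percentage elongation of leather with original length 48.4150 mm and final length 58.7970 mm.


Formula: Elongation = (Lf - L0) / L0 * 100
Substituting: Elongation = (58.7970 - 48.4150) / 48.4150 * 100
Result: 21.4438 %


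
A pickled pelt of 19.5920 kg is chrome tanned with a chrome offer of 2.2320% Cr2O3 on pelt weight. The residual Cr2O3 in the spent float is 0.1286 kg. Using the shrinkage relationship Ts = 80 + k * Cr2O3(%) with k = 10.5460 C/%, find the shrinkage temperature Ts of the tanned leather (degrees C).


Offered = pelt * offer_pct / 100 = 19.5920 * 2.2320 / 100 = 0.4373 kg
Uptake = offered - residual = 0.4373 - 0.1286 = 0.3087 kg
Cr2O3% on pelt = uptake / pelt * 100 = 0.3087 / 19.5920 * 100 = 1.5756 %
Ts = 80 + k * Cr2O3% = 80 + 10.5460 * 1.5756 = 96.6164 C


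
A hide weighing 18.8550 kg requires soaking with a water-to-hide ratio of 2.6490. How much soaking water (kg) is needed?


Formula: Water = hide_weight * ratio
Substituting: Water = 18.8550 * 2.6490
Result: 49.9469 kg


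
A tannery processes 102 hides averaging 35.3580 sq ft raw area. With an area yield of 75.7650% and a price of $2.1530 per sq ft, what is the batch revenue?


Raw_total = N * avg_area = 102 * 35.3580 = 3606.5160 sq ft
Finished = Raw_total * yield / 100 = 3606.5160 * 75.7650 / 100 = 2732.4768 sq ft
Value = Finished * price = 2732.4768 * 2.1530 = 5883.0227 $


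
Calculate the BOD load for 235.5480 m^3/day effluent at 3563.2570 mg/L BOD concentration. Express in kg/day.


Formula: BOD_load = volume * conc / 1000
Substituting: BOD_load = 235.5480 * 3563.2570 / 1000
Result: 839.3181 kg/day


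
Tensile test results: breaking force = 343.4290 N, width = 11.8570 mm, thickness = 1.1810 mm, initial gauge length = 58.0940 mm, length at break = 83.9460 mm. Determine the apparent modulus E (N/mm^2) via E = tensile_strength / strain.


TS = F / (w * t) = 343.4290 / (11.8570 * 1.1810) = 24.5252 N/mm^2
strain = (Lf - L0) / L0 = (83.9460 - 58.0940) / 58.0940 = 0.4450
E = TS / strain = 24.5252 / 0.4450 = 55.1124 N/mm^2


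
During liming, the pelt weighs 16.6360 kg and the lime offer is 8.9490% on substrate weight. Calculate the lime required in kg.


Formula: Lime = substrate * pct / 100
Substituting: Lime = 16.6360 * 8.9490 / 100
Result: 1.4888 kg


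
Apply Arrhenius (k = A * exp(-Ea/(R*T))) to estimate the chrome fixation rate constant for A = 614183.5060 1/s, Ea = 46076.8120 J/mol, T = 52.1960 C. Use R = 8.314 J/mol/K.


T_K = T_C + 273.15 = 52.1960 + 273.15 = 325.3460 K
exponent = -Ea / (R * T_K) = -46076.8120 / (8.314 * 325.3460) = -17.0344
k = A * exp(exponent) = 614183.5060 * exp(-17.0344) = 0.0245669 1/s


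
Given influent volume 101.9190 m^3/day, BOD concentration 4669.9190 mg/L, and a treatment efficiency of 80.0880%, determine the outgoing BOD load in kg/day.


Load_in = volume * conc / 1000 = 101.9190 * 4669.9190 / 1000 = 475.9535 kg/day
Removed = Load_in * eff / 100 = 475.9535 * 80.0880 / 100 = 381.1816 kg/day
Load_out = Load_in - Removed = 475.9535 - 381.1816 = 94.7719 kg/day


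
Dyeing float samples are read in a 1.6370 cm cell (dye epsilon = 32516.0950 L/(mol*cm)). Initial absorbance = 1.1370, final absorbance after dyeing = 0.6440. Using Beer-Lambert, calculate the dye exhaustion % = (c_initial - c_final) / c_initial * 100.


c_initial = A_i / (epsilon * l) = 1.1370 / (32516.0950 * 1.6370) = 2.1361e-05 mol/L
c_final = A_f / (epsilon * l) = 0.6440 / (32516.0950 * 1.6370) = 1.2099e-05 mol/L
Exhaustion = (c_initial - c_final) / c_initial * 100 = (2.1361e-05 - 1.2099e-05) / 2.1361e-05 * 100 = 43.3597 %


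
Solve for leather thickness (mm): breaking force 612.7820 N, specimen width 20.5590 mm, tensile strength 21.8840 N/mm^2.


Formula: t = F / (TS * w)
Substituting: t = 612.7820 / (21.8840 * 20.5590)
Result: 1.3620 mm


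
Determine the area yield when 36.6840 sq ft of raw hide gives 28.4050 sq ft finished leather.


Formula: Yield = finished / raw * 100
Substituting: Yield = 28.4050 / 36.6840 * 100
Result: 77.4316 %


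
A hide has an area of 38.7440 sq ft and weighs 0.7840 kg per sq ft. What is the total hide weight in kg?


Formula: Weight = area * weight_per_sqft
Substituting: Weight = 38.7440 * 0.7840
Result: 30.3753 kg


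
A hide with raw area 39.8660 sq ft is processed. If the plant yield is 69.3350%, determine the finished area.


Formula: finished = raw * yield / 100
Substituting: finished = 39.8660 * 69.3350 / 100
Result: 27.6411 sq ft


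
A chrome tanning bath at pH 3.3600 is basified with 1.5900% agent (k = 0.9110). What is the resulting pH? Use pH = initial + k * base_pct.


Formula: pH_final = pH_initial + k * base_pct
Substituting: pH_final = 3.3600 + 0.9110 * 1.5900
Result: 4.8085


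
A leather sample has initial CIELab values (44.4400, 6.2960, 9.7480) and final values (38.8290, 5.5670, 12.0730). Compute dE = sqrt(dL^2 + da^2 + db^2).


dL = -5.6110, da = -0.7290, db = 2.3250
dE = sqrt((-5.6110)^2 + (-0.7290)^2 + 2.3250^2) = 6.1172


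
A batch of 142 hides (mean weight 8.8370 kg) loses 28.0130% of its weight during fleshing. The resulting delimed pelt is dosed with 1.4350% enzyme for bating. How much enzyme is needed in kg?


Total_raw = N * avg_wt = 142 * 8.8370 = 1254.8540 kg
Substrate = Total_raw * (1 - loss/100) = 1254.8540 * (1 - 28.0130/100) = 903.3317 kg
Enzyme = Substrate * pct / 100 = 903.3317 * 1.4350 / 100 = 12.9628 kg


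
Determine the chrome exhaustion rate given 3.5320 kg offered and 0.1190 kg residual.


Formula: Uptake = (offered - residual) / offered * 100
Substituting: Uptake = (3.5320 - 0.1190) / 3.5320 * 100
Result: 96.6308 %


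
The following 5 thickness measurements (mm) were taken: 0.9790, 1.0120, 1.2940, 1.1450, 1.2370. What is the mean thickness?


Formula: Average = sum / n
Substituting: Average = 5.6670 / 5
Result: 1.1334 mm


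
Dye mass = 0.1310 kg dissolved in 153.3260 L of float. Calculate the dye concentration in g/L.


Formula: Conc = dye_mass(kg) / volume(L) * 1000
Substituting: Conc = 0.1310 / 153.3260 * 1000
Result: 0.8544 g/L


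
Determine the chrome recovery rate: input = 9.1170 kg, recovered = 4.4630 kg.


Formula: Recovery = recovered / input * 100
Substituting: Recovery = 4.4630 / 9.1170 * 100
Result: 48.9525 %


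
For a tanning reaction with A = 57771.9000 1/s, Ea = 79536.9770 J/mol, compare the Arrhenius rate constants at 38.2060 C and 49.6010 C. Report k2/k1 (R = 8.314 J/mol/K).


T1 = 38.2060 + 273.15 = 311.3560 K; T2 = 49.6010 + 273.15 = 322.7510 K
k1 = A * exp(-Ea/(R*T1)) = 57771.9000 * exp(-79536.9770/(8.314*311.3560)) = 2.6165e-09 1/s
k2 = A * exp(-Ea/(R*T2)) = 57771.9000 * exp(-79536.9770/(8.314*322.7510)) = 7.7417e-09 1/s
k2/k1 = 7.7417e-09 / 2.6165e-09 = 2.9588


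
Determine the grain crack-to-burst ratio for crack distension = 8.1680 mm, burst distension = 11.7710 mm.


Formula: Ratio = crack / burst
Substituting: Ratio = 8.1680 / 11.7710
Result: 0.6939


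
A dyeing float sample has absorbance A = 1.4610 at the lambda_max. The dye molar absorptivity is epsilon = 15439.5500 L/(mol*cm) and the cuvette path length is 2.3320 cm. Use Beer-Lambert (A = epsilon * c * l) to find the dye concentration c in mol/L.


Formula: c = A / (epsilon * l)
Substituting: c = 1.4610 / (15439.5500 * 2.3320)
Result: 4.0578e-05 mol/L


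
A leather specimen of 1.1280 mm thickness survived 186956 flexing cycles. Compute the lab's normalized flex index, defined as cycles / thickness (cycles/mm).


Formula: Index = cycles / thickness
Substituting: Index = 186956 / 1.1280
Result: 165741.1348 cycles/mm
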